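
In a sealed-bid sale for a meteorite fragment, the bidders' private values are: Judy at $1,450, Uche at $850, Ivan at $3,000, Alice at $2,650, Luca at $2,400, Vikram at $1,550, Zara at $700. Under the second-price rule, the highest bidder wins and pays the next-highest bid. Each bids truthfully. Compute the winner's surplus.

Winner's surplus: $350.

Ranking the bids: Ivan $3,000, then Alice $2,650, then Luca $2,400, then Vikram $1,550, then Judy $1,450, then Uche $850, then Zara $700.
Ivan wins with the top bid and pays the second-highest, $2,650.
Surplus = $3,000 − $2,650 = $350.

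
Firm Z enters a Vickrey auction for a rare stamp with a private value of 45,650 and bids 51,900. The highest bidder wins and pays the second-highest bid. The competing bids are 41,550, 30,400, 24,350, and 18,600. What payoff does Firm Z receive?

Highest competing bid: 41,550.
Firm Z's bid 51,900 is the highest overall, so Firm Z wins and pays the second-highest bid, 41,550.
Payoff = value − price = 45,650 − 41,550 = 4,100.

Firm Z's payoff: 4,100.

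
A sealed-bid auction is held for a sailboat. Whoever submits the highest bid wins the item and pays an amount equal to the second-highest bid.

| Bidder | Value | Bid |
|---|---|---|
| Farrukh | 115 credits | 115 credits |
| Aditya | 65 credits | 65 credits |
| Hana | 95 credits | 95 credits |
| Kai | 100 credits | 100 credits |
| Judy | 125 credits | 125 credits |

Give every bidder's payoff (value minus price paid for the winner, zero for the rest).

Ordered from highest: Judy 125 credits > Farrukh 115 credits > Kai 100 credits > Hana 95 credits > Aditya 65 credits.
Judy has the top bid and wins; the price is the second-highest bid, 115 credits.
Judy's payoff = 125 credits − 115 credits = 10 credits. All other bidders lose, so their payoff is 0.

Payoffs: Farrukh 0 credits, Aditya 0 credits, Hana 0 credits, Kai 0 credits, Judy 10 credits.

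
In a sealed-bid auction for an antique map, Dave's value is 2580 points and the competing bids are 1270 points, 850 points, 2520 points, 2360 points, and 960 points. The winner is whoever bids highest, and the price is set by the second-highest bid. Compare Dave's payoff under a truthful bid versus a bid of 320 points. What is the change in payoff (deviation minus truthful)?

The highest competing bid is 2520 points.
Bidding truthfully at 2580 points: Dave has the top bid, wins, and pays the second-highest bid 2520 points. Payoff = 2580 points − 2520 points = 60 points.
Bidding 320 points: the top bid is 2520 points (a rival), so Dave loses. Payoff = 0 points.
Change = 0 points − 60 points = -60 points.

Change in payoff: -60 points.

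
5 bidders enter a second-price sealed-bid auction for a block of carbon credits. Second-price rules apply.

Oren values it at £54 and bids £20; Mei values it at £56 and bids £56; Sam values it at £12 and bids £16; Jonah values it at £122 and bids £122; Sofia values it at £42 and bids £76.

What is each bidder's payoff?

Ranking the bids: Jonah £122, then Sofia £76, then Mei £56, then Oren £20, then Sam £16.
Jonah has the top bid and wins; the price is the second-highest bid, £76.
Jonah's payoff = £122 − £76 = £46. All other bidders lose, so their payoff is 0.

Oren £0, Mei £0, Sam £0, Jonah £46, Sofia £0.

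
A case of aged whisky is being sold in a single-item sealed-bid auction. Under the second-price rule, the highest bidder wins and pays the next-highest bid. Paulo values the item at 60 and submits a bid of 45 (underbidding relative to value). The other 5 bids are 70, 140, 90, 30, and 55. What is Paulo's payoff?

Highest competing bid: 140.
Paulo's bid 45 is not the highest, so Paulo loses, pays nothing, and earns zero payoff.

Payoff = 0.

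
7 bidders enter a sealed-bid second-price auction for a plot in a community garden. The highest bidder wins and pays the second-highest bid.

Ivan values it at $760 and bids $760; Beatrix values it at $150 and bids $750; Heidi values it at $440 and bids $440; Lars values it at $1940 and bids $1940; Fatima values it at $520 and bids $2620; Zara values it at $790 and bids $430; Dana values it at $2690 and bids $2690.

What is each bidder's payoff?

Payoffs: Ivan $0, Beatrix $0, Heidi $0, Lars $0, Fatima $0, Zara $0, Dana $70.

Sorted high to low: Dana $2690 > Fatima $2620 > Lars $1940 > Ivan $760 > Beatrix $750 > Heidi $440 > Zara $430.
Dana has the top bid and wins; the price is the second-highest bid, $2620.
Dana's payoff = $2690 − $2620 = $70. All other bidders lose, so their payoff is 0.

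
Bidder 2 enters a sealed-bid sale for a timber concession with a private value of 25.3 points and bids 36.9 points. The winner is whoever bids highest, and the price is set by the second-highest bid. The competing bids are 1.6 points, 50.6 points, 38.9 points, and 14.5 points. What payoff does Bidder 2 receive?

Highest competing bid: 50.6 points.
Bidder 2's bid 36.9 points is not the highest, so Bidder 2 loses, pays nothing, and earns zero payoff.

Payoff = 0.0 points.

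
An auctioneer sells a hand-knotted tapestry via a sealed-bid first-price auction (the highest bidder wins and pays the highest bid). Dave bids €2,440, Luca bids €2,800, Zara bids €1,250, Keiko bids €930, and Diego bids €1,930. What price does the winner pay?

Ordered from highest: Luca €2,800, then Dave €2,440, then Diego €1,930, then Zara €1,250, then Keiko €930.
Luca is the highest bidder, so Luca wins.
Under the first-price rule, the price is the highest bid: €2,800.

Price paid: €2,800.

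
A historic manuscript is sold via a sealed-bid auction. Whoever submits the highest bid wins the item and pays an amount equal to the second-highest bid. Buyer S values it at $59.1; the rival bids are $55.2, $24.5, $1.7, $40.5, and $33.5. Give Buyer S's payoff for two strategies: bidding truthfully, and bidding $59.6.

The highest competing bid is $55.2.
Bidding truthfully at $59.1: Buyer S has the top bid, wins, and pays the second-highest bid $55.2. Payoff = $59.1 − $55.2 = $3.9.
Bidding $59.6: Buyer S has the top bid, wins, and pays the second-highest bid $55.2. Payoff = $59.1 − $55.2 = $3.9.

(a) $3.9  (b) $3.9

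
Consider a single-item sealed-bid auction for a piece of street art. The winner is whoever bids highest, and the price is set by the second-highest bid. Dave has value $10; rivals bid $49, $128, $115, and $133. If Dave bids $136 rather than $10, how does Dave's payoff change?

The highest competing bid is $133.
Bidding truthfully at $10: the top bid is $133 (a rival), so Dave loses. Payoff = $0.
Bidding $136: Dave has the top bid, wins, and pays the second-highest bid $133. Payoff = $10 − $133 = -$123.
Change = -$123 − $0 = -$123.
This is the dominant-strategy logic: truthful bidding weakly beats any alternative.

-$123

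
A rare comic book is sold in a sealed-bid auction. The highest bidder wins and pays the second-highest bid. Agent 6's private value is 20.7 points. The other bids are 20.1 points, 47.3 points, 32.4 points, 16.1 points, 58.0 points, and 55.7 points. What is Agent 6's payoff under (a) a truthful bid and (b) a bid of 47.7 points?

(a) 0.0 points  (b) 0.0 points

The highest competing bid is 58.0 points.
Bidding truthfully at 20.7 points: the top bid is 58.0 points (a rival), so Agent 6 loses. Payoff = 0.0 points.
Bidding 47.7 points: the top bid is 58.0 points (a rival), so Agent 6 loses. Payoff = 0.0 points.
The bid only affects whether you win, not the price — here both bids land on the same side of the top rival bid, so the deviation is payoff-neutral.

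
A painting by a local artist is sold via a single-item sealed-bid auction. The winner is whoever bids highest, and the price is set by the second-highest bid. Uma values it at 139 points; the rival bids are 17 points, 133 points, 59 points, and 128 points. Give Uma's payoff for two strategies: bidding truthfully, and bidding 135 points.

The highest competing bid is 133 points.
Bidding truthfully at 139 points: Uma has the top bid, wins, and pays the second-highest bid 133 points. Payoff = 139 points − 133 points = 6 points.
Bidding 135 points: Uma has the top bid, wins, and pays the second-highest bid 133 points. Payoff = 139 points − 133 points = 6 points.

Truthful: 6 points; alternative: 6 points.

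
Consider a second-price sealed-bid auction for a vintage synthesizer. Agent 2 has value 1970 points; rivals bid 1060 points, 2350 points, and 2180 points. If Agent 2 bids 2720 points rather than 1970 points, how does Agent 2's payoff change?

The highest competing bid is 2350 points.
Bidding truthfully at 1970 points: the top bid is 2350 points (a rival), so Agent 2 loses. Payoff = 0 points.
Bidding 2720 points: Agent 2 has the top bid, wins, and pays the second-highest bid 2350 points. Payoff = 1970 points − 2350 points = -380 points.
Change = -380 points − 0 points = -380 points.
Deviating from a truthful bid can only lose payoff in a second-price auction — never gain.

-380 points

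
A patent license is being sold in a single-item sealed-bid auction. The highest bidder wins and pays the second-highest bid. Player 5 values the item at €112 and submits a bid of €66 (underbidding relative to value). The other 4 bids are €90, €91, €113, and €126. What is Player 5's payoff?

Payoff = €0.

Highest competing bid: €126.
Player 5's bid €66 is not the highest, so Player 5 loses, pays nothing, and earns zero payoff.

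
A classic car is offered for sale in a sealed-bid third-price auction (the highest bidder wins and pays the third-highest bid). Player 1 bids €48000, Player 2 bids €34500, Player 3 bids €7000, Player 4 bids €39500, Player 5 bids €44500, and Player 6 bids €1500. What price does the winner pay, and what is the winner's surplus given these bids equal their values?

Ranking the bids: Player 1 €48000 > Player 5 €44500 > Player 4 €39500 > Player 2 €34500 > Player 3 €7000 > Player 6 €1500.
Player 1 is the highest bidder, so Player 1 wins.
Under the third-price rule, the price is the third-highest bid: €39500.
Surplus = €48000 − €39500 = €8500.

The winner pays €39500 for a surplus of €8500.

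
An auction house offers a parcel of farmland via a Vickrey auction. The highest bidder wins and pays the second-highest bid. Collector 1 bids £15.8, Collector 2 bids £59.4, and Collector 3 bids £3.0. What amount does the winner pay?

£15.8

Ranking the bids: Collector 2 £59.4; Collector 1 £15.8; Collector 3 £3.0.
Collector 2 has the highest bid, so Collector 2 wins.
The second-highest bid is £15.8, so that is what Collector 2 pays.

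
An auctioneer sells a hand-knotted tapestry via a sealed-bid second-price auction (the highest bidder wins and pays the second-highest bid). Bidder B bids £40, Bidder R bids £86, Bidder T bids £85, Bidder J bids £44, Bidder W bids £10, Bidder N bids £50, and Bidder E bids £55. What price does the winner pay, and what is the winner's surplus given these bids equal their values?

Price £85; surplus £1.

Ordered from highest: Bidder R £86 > Bidder T £85 > Bidder E £55 > Bidder N £50 > Bidder J £44 > Bidder B £40 > Bidder W £10.
Bidder R is the highest bidder, so Bidder R wins.
Under the second-price rule, the price is the second-highest bid: £85.
Surplus = £86 − £85 = £1.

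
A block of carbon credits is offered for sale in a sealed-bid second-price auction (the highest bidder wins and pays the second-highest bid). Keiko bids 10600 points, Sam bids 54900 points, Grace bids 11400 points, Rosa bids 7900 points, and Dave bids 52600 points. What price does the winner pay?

Price paid: 52600 points.

Ranking the bids: Sam 54900 points, then Dave 52600 points, then Grace 11400 points, then Keiko 10600 points, then Rosa 7900 points.
Sam is the highest bidder, so Sam wins.
Under the second-price rule, the price is the second-highest bid: 52600 points.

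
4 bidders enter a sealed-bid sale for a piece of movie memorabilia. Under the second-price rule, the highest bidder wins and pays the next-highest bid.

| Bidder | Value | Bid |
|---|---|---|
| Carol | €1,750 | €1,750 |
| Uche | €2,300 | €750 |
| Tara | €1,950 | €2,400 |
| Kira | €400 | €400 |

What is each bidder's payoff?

Bids in descending order: Tara €2,400 > Carol €1,750 > Uche €750 > Kira €400.
Tara has the top bid and wins; the price is the second-highest bid, €1,750.
Tara's payoff = €1,950 − €1,750 = €200. All other bidders lose, so their payoff is 0.

Carol €0, Uche €0, Tara €200, Kira €0.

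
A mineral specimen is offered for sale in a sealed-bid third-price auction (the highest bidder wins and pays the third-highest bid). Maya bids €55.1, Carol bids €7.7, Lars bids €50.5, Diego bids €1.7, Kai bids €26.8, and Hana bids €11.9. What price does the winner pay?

Price paid: €26.8.

Ranking the bids: Maya €55.1; Lars €50.5; Kai €26.8; Hana €11.9; Carol €7.7; Diego €1.7.
Maya is the highest bidder, so Maya wins.
Under the third-price rule, the price is the third-highest bid: €26.8.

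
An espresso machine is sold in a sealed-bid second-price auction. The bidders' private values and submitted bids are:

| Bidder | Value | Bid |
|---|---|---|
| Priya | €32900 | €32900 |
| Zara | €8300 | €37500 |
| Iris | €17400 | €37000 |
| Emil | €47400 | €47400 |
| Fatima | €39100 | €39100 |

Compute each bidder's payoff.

Bids in descending order: Emil €47400 > Fatima €39100 > Zara €37500 > Iris €37000 > Priya €32900.
Emil has the top bid and wins; the price is the second-highest bid, €39100.
Emil's payoff = €47400 − €39100 = €8300. All other bidders lose, so their payoff is 0.

Priya €0, Zara €0, Iris €0, Emil €8300, Fatima €0.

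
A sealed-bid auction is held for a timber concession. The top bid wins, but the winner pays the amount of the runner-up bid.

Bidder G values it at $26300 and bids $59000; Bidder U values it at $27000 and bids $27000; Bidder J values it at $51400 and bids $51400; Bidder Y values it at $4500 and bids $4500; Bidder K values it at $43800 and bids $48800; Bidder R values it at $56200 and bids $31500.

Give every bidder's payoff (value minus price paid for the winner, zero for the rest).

Ranking the bids: Bidder G $59000; Bidder J $51400; Bidder K $48800; Bidder R $31500; Bidder U $27000; Bidder Y $4500.
Bidder G has the top bid and wins; the price is the second-highest bid, $51400.
Bidder G's payoff = $26300 − $51400 = -$25100. All other bidders lose, so their payoff is 0.

Payoffs: Bidder G -$25100, Bidder U $0, Bidder J $0, Bidder Y $0, Bidder K $0, Bidder R $0.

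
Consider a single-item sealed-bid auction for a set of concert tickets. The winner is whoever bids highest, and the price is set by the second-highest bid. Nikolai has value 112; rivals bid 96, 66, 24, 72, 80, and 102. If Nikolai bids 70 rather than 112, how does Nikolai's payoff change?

Payoff change: -10.

The highest competing bid is 102.
Bidding truthfully at 112: Nikolai has the top bid, wins, and pays the second-highest bid 102. Payoff = 112 − 102 = 10.
Bidding 70: the top bid is 102 (a rival), so Nikolai loses. Payoff = 0.
Change = 0 − 10 = -10.
Deviating from a truthful bid can only lose payoff in a second-price auction — never gain.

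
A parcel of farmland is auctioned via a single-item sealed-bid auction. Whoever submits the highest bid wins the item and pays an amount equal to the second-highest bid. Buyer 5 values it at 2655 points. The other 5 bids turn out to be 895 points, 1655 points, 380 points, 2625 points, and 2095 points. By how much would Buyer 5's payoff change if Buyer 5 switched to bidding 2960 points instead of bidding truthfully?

Payoff change: 0 points.

The highest competing bid is 2625 points.
Bidding truthfully at 2655 points: Buyer 5 has the top bid, wins, and pays the second-highest bid 2625 points. Payoff = 2655 points − 2625 points = 30 points.
Bidding 2960 points: Buyer 5 has the top bid, wins, and pays the second-highest bid 2625 points. Payoff = 2655 points − 2625 points = 30 points.
Change = 30 points − 30 points = 0 points.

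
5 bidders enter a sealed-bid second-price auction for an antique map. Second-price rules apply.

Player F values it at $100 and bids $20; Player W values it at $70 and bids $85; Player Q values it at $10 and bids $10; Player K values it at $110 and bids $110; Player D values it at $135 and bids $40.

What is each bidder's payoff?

Payoffs: Player F $0, Player W $0, Player Q $0, Player K $25, Player D $0.

Sorted high to low: Player K $110 > Player W $85 > Player D $40 > Player F $20 > Player Q $10.
Player K has the top bid and wins; the price is the second-highest bid, $85.
Player K's payoff = $110 − $85 = $25. All other bidders lose, so their payoff is 0.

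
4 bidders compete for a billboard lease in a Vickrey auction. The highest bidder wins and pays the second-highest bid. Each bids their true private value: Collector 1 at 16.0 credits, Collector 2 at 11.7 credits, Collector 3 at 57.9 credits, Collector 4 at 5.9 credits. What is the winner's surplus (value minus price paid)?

41.9 credits

Bids in descending order: Collector 3 57.9 credits; Collector 1 16.0 credits; Collector 2 11.7 credits; Collector 4 5.9 credits.
Collector 3 wins with the top bid and pays the second-highest, 16.0 credits.
Surplus = 57.9 credits − 16.0 credits = 41.9 credits.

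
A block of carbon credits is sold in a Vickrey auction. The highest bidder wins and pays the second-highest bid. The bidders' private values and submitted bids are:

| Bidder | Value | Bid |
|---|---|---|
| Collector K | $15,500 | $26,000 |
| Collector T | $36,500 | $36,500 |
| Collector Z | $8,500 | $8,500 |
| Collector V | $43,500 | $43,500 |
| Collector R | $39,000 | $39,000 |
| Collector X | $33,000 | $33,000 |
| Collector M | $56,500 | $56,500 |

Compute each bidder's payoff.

Payoffs: Collector K $0, Collector T $0, Collector Z $0, Collector V $0, Collector R $0, Collector X $0, Collector M $13,000.

Ranking the bids: Collector M $56,500, then Collector V $43,500, then Collector R $39,000, then Collector T $36,500, then Collector X $33,000, then Collector K $26,000, then Collector Z $8,500.
Collector M has the top bid and wins; the price is the second-highest bid, $43,500.
Collector M's payoff = $56,500 − $43,500 = $13,000. All other bidders lose, so their payoff is 0.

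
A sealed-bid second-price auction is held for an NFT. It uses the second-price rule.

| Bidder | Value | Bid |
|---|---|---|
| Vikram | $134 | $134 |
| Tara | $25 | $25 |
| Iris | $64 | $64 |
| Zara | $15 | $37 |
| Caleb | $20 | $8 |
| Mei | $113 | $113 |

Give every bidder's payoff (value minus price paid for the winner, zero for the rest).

Ranking the bids: Vikram $134, then Mei $113, then Iris $64, then Zara $37, then Tara $25, then Caleb $8.
Vikram has the top bid and wins; the price is the second-highest bid, $113.
Vikram's payoff = $134 − $113 = $21. All other bidders lose, so their payoff is 0.

Payoffs: Vikram $21, Tara $0, Iris $0, Zara $0, Caleb $0, Mei $0.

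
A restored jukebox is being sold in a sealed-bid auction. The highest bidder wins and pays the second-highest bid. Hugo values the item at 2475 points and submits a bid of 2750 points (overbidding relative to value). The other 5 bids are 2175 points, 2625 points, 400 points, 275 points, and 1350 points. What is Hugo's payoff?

Highest competing bid: 2625 points.
Hugo's bid 2750 points is the highest overall, so Hugo wins and pays the second-highest bid, 2625 points.
Payoff = value − price = 2475 points − 2625 points = -150 points.
Overbidding won the item at a price above value — truthful bidding would have avoided this loss.

Payoff = -150 points.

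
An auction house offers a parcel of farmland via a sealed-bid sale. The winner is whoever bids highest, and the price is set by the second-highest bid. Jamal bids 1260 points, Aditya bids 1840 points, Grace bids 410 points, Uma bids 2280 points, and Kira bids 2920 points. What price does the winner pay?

2280 points

Bids in descending order: Kira 2920 points > Uma 2280 points > Aditya 1840 points > Jamal 1260 points > Grace 410 points.
Kira has the highest bid, so Kira wins.
The second-highest bid is 2280 points, so that is what Kira pays.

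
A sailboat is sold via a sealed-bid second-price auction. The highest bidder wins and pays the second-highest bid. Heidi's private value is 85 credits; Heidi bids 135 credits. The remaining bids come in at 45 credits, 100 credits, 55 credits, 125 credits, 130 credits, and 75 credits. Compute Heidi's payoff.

-45 credits

Highest competing bid: 130 credits.
Heidi's bid 135 credits is the highest overall, so Heidi wins and pays the second-highest bid, 130 credits.
Payoff = value − price = 85 credits − 130 credits = -45 credits.
Overbidding won the item at a price above value — truthful bidding would have avoided this loss.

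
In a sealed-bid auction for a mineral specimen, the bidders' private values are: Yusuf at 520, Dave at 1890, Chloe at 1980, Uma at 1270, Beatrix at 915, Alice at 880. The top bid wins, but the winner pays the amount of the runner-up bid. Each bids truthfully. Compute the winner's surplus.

90

Ranking the bids: Chloe 1980 > Dave 1890 > Uma 1270 > Beatrix 915 > Alice 880 > Yusuf 520.
Chloe wins with the top bid and pays the second-highest, 1890.
Surplus = 1980 − 1890 = 90.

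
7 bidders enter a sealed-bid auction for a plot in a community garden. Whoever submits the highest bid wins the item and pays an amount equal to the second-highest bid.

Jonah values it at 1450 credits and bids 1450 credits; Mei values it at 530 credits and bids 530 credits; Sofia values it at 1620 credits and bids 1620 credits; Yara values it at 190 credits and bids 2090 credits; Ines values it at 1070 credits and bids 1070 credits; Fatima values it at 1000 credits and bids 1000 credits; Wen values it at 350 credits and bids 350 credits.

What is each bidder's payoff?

Jonah 0 credits, Mei 0 credits, Sofia 0 credits, Yara -1430 credits, Ines 0 credits, Fatima 0 credits, Wen 0 credits.

Ordered from highest: Yara 2090 credits; Sofia 1620 credits; Jonah 1450 credits; Ines 1070 credits; Fatima 1000 credits; Mei 530 credits; Wen 350 credits.
Yara has the top bid and wins; the price is the second-highest bid, 1620 credits.
Yara's payoff = 190 credits − 1620 credits = -1430 credits. All other bidders lose, so their payoff is 0.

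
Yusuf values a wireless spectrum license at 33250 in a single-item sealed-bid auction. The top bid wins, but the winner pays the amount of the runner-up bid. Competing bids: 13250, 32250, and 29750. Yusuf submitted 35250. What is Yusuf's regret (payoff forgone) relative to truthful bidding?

0

The highest competing bid is 32250.
Bidding truthfully at 33250: Yusuf has the top bid, wins, and pays the second-highest bid 32250. Payoff = 33250 − 32250 = 1000.
Bidding 35250: Yusuf has the top bid, wins, and pays the second-highest bid 32250. Payoff = 33250 − 32250 = 1000.
Regret = truthful payoff − actual payoff = 1000 − 1000 = 0.
The bid only affects whether you win, not the price — here both bids land on the same side of the top rival bid, so the deviation is payoff-neutral.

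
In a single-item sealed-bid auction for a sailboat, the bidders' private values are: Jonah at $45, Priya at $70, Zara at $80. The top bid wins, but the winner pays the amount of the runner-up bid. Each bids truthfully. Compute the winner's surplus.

Surplus = $10.

Bids in descending order: Zara $80, then Priya $70, then Jonah $45.
Zara wins with the top bid and pays the second-highest, $70.
Surplus = $80 − $70 = $10.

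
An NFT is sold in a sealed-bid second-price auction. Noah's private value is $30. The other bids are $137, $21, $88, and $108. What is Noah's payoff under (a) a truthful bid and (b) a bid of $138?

(a) $0  (b) -$107

The highest competing bid is $137.
Bidding truthfully at $30: the top bid is $137 (a rival), so Noah loses. Payoff = $0.
Bidding $138: Noah has the top bid, wins, and pays the second-highest bid $137. Payoff = $30 − $137 = -$107.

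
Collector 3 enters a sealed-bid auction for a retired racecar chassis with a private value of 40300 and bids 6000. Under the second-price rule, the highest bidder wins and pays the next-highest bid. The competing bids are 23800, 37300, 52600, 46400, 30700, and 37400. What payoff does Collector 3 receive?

Payoff = 0.

Highest competing bid: 52600.
Collector 3's bid 6000 is not the highest, so Collector 3 loses, pays nothing, and earns zero payoff.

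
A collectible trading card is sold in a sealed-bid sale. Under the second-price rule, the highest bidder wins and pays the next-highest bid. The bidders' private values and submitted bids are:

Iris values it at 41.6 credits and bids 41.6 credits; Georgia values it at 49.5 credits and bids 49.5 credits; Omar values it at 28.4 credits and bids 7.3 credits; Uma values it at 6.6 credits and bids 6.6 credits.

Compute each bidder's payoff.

Ranking the bids: Georgia 49.5 credits > Iris 41.6 credits > Omar 7.3 credits > Uma 6.6 credits.
Georgia has the top bid and wins; the price is the second-highest bid, 41.6 credits.
Georgia's payoff = 49.5 credits − 41.6 credits = 7.9 credits. All other bidders lose, so their payoff is 0.

Payoffs: Iris 0.0 credits, Georgia 7.9 credits, Omar 0.0 credits, Uma 0.0 credits.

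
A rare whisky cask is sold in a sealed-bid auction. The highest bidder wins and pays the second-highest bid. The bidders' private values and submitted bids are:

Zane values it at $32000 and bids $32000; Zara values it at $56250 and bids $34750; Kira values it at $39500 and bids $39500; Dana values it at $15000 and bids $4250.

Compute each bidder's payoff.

Ordered from highest: Kira $39500; Zara $34750; Zane $32000; Dana $4250.
Kira has the top bid and wins; the price is the second-highest bid, $34750.
Kira's payoff = $39500 − $34750 = $4750. All other bidders lose, so their payoff is 0.

Zane $0, Zara $0, Kira $4750, Dana $0.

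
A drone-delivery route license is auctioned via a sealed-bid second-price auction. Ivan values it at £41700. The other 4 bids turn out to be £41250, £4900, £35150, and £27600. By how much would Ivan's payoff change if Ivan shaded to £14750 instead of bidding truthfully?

Change in payoff: -£450.

The highest competing bid is £41250.
Bidding truthfully at £41700: Ivan has the top bid, wins, and pays the second-highest bid £41250. Payoff = £41700 − £41250 = £450.
Bidding £14750: the top bid is £41250 (a rival), so Ivan loses. Payoff = £0.
Change = £0 − £450 = -£450.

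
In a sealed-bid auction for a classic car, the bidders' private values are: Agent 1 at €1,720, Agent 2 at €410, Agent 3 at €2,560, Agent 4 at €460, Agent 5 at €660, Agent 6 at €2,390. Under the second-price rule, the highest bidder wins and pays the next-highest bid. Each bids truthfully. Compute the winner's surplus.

€170

Sorted high to low: Agent 3 €2,560, then Agent 6 €2,390, then Agent 1 €1,720, then Agent 5 €660, then Agent 4 €460, then Agent 2 €410.
Agent 3 wins with the top bid and pays the second-highest, €2,390.
Surplus = €2,560 − €2,390 = €170.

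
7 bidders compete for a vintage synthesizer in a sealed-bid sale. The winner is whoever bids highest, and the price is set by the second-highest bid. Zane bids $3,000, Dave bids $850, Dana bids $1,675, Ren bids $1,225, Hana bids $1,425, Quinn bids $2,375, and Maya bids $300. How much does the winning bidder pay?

Bids in descending order: Zane $3,000 > Quinn $2,375 > Dana $1,675 > Hana $1,425 > Ren $1,225 > Dave $850 > Maya $300.
Zane has the highest bid, so Zane wins.
The second-highest bid is $2,375, so that is what Zane pays.

$2,375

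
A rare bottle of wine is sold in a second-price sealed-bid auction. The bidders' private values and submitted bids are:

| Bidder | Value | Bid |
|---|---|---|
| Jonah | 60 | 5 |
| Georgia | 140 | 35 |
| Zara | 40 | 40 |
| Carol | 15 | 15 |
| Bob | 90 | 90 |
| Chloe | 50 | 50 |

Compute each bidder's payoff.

Jonah 0, Georgia 0, Zara 0, Carol 0, Bob 40, Chloe 0.

Ranking the bids: Bob 90, then Chloe 50, then Zara 40, then Georgia 35, then Carol 15, then Jonah 5.
Bob has the top bid and wins; the price is the second-highest bid, 50.
Bob's payoff = 90 − 50 = 40. All other bidders lose, so their payoff is 0.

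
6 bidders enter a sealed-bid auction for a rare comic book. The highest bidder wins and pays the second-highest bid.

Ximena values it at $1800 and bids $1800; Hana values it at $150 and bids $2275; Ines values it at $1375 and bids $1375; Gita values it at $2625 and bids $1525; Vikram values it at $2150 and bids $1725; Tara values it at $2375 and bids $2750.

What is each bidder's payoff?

Sorted high to low: Tara $2750; Hana $2275; Ximena $1800; Vikram $1725; Gita $1525; Ines $1375.
Tara has the top bid and wins; the price is the second-highest bid, $2275.
Tara's payoff = $2375 − $2275 = $100. All other bidders lose, so their payoff is 0.

Ximena $0, Hana $0, Ines $0, Gita $0, Vikram $0, Tara $100.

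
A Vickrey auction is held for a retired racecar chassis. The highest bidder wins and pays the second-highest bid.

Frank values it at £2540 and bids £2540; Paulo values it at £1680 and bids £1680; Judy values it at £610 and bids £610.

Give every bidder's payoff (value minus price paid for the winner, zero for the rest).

Bids in descending order: Frank £2540, then Paulo £1680, then Judy £610.
Frank has the top bid and wins; the price is the second-highest bid, £1680.
Frank's payoff = £2540 − £1680 = £860. All other bidders lose, so their payoff is 0.

Frank £860, Paulo £0, Judy £0.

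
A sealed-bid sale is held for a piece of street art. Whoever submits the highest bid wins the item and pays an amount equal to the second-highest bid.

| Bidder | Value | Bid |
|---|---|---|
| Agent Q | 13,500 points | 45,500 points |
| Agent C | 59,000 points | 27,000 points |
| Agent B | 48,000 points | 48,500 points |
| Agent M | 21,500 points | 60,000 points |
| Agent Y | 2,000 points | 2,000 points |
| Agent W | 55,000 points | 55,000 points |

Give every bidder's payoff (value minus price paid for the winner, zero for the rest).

Bids in descending order: Agent M 60,000 points > Agent W 55,000 points > Agent B 48,500 points > Agent Q 45,500 points > Agent C 27,000 points > Agent Y 2,000 points.
Agent M has the top bid and wins; the price is the second-highest bid, 55,000 points.
Agent M's payoff = 21,500 points − 55,000 points = -33,500 points. All other bidders lose, so their payoff is 0.

Payoffs: Agent Q 0 points, Agent C 0 points, Agent B 0 points, Agent M -33,500 points, Agent Y 0 points, Agent W 0 points.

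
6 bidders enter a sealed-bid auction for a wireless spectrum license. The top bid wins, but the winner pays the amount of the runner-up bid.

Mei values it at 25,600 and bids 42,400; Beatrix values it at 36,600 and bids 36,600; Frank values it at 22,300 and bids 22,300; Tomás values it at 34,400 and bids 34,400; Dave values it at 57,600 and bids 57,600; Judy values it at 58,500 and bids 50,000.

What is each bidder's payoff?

Payoffs: Mei 0, Beatrix 0, Frank 0, Tomás 0, Dave 7,600, Judy 0.

Ordered from highest: Dave 57,600, then Judy 50,000, then Mei 42,400, then Beatrix 36,600, then Tomás 34,400, then Frank 22,300.
Dave has the top bid and wins; the price is the second-highest bid, 50,000.
Dave's payoff = 57,600 − 50,000 = 7,600. All other bidders lose, so their payoff is 0.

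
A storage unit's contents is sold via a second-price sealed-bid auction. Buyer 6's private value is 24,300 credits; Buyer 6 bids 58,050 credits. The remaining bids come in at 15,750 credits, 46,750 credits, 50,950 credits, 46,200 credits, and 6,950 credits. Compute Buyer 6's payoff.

Payoff = -26,650 credits.

Highest competing bid: 50,950 credits.
Buyer 6's bid 58,050 credits is the highest overall, so Buyer 6 wins and pays the second-highest bid, 50,950 credits.
Payoff = value − price = 24,300 credits − 50,950 credits = -26,650 credits.
Overbidding won the item at a price above value — truthful bidding would have avoided this loss.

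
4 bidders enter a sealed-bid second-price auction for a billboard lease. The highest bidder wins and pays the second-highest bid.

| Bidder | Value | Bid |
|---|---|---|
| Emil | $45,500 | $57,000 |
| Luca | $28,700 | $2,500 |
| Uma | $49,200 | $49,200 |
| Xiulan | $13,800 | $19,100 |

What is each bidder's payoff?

Payoffs: Emil -$3,700, Luca $0, Uma $0, Xiulan $0.

Bids in descending order: Emil $57,000, then Uma $49,200, then Xiulan $19,100, then Luca $2,500.
Emil has the top bid and wins; the price is the second-highest bid, $49,200.
Emil's payoff = $45,500 − $49,200 = -$3,700. All other bidders lose, so their payoff is 0.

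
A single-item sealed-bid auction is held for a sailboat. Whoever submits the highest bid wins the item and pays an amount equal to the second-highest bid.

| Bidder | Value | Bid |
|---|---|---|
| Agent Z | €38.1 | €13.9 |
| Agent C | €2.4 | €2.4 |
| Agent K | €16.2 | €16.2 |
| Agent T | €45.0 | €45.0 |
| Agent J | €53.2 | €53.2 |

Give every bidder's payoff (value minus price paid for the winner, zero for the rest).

Ordered from highest: Agent J €53.2, then Agent T €45.0, then Agent K €16.2, then Agent Z €13.9, then Agent C €2.4.
Agent J has the top bid and wins; the price is the second-highest bid, €45.0.
Agent J's payoff = €53.2 − €45.0 = €8.2. All other bidders lose, so their payoff is 0.

Payoffs: Agent Z €0.0, Agent C €0.0, Agent K €0.0, Agent T €0.0, Agent J €8.2.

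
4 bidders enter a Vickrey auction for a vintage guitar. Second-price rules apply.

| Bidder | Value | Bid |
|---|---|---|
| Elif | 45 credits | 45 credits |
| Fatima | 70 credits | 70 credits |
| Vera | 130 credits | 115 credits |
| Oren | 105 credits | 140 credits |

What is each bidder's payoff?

Ranking the bids: Oren 140 credits > Vera 115 credits > Fatima 70 credits > Elif 45 credits.
Oren has the top bid and wins; the price is the second-highest bid, 115 credits.
Oren's payoff = 105 credits − 115 credits = -10 credits. All other bidders lose, so their payoff is 0.

Payoffs: Elif 0 credits, Fatima 0 credits, Vera 0 credits, Oren -10 credits.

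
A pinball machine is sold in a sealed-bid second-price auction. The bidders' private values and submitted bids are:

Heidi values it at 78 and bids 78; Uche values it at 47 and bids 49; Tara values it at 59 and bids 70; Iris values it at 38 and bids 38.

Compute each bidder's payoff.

Payoffs: Heidi 8, Uche 0, Tara 0, Iris 0.

Ranking the bids: Heidi 78 > Tara 70 > Uche 49 > Iris 38.
Heidi has the top bid and wins; the price is the second-highest bid, 70.
Heidi's payoff = 78 − 70 = 8. All other bidders lose, so their payoff is 0.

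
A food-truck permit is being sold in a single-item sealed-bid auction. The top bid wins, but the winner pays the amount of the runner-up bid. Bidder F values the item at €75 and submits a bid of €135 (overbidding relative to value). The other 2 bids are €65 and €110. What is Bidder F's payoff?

Highest competing bid: €110.
Bidder F's bid €135 is the highest overall, so Bidder F wins and pays the second-highest bid, €110.
Payoff = value − price = €75 − €110 = -€35.
Overbidding won the item at a price above value — truthful bidding would have avoided this loss.

-€35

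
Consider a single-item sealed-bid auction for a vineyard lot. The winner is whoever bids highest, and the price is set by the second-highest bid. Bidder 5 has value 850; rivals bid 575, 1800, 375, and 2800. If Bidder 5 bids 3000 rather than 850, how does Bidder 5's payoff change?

The highest competing bid is 2800.
Bidding truthfully at 850: the top bid is 2800 (a rival), so Bidder 5 loses. Payoff = 0.
Bidding 3000: Bidder 5 has the top bid, wins, and pays the second-highest bid 2800. Payoff = 850 − 2800 = -1950.
Change = -1950 − 0 = -1950.

Payoff change: -1950.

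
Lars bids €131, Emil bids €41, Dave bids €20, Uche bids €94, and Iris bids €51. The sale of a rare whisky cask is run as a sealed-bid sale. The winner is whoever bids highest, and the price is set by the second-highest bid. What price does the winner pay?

Bids in descending order: Lars €131, then Uche €94, then Iris €51, then Emil €41, then Dave €20.
Lars has the highest bid, so Lars wins.
The second-highest bid is €94, so that is what Lars pays.

Price paid: €94.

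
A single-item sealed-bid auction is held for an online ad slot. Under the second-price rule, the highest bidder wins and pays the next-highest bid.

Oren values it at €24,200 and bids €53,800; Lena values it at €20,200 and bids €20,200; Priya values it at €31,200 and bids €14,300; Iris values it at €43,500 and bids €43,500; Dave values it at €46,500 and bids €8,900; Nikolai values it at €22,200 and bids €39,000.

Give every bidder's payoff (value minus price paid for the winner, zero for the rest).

Ranking the bids: Oren €53,800; Iris €43,500; Nikolai €39,000; Lena €20,200; Priya €14,300; Dave €8,900.
Oren has the top bid and wins; the price is the second-highest bid, €43,500.
Oren's payoff = €24,200 − €43,500 = -€19,300. All other bidders lose, so their payoff is 0.

Oren -€19,300, Lena €0, Priya €0, Iris €0, Dave €0, Nikolai €0.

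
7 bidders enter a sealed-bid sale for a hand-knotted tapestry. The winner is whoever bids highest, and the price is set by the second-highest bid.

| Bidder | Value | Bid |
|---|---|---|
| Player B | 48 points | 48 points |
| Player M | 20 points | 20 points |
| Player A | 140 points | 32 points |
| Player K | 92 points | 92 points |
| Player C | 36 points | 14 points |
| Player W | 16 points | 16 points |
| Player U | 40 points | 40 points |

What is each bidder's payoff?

Player B 0 points, Player M 0 points, Player A 0 points, Player K 44 points, Player C 0 points, Player W 0 points, Player U 0 points.

Ordered from highest: Player K 92 points > Player B 48 points > Player U 40 points > Player A 32 points > Player M 20 points > Player W 16 points > Player C 14 points.
Player K has the top bid and wins; the price is the second-highest bid, 48 points.
Player K's payoff = 92 points − 48 points = 44 points. All other bidders lose, so their payoff is 0.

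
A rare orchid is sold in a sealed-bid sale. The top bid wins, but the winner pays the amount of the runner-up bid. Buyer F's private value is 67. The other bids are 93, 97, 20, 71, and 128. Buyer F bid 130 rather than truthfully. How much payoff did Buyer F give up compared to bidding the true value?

Regret: 61.

The highest competing bid is 128.
Bidding truthfully at 67: the top bid is 128 (a rival), so Buyer F loses. Payoff = 0.
Bidding 130: Buyer F has the top bid, wins, and pays the second-highest bid 128. Payoff = 67 − 128 = -61.
Regret = truthful payoff − actual payoff = 0 − -61 = 61.
This is the dominant-strategy logic: truthful bidding weakly beats any alternative.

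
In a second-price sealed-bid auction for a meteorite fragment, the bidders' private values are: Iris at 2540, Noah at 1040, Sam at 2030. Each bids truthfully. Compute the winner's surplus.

Ranking the bids: Iris 2540 > Sam 2030 > Noah 1040.
Iris wins with the top bid and pays the second-highest, 2030.
Surplus = 2540 − 2030 = 510.

510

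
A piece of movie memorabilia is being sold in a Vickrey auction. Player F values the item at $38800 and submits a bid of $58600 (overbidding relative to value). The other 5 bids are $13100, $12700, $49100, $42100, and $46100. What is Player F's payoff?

Highest competing bid: $49100.
Player F's bid $58600 is the highest overall, so Player F wins and pays the second-highest bid, $49100.
Payoff = value − price = $38800 − $49100 = -$10300.
Overbidding won the item at a price above value — truthful bidding would have avoided this loss.

Payoff = -$10300.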